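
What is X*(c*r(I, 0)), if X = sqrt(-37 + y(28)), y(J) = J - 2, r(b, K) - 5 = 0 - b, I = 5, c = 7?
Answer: 0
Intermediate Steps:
r(b, K) = 5 - b (r(b, K) = 5 + (0 - b) = 5 - b)
y(J) = -2 + J
X = I*sqrt(11) (X = sqrt(-37 + (-2 + 28)) = sqrt(-37 + 26) = sqrt(-11) = I*sqrt(11) ≈ 3.3166*I)
X*(c*r(I, 0)) = (I*sqrt(11))*(7*(5 - 1*5)) = (I*sqrt(11))*(7*(5 - 5)) = (I*sqrt(11))*(7*0) = (I*sqrt(11))*0 = 0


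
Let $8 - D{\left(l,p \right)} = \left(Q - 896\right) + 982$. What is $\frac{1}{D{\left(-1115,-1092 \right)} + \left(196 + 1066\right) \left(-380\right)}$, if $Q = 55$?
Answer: $- \frac{1}{479693} \approx -2.0847 \cdot 10^{-6}$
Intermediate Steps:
$D{\left(l,p \right)} = -133$ ($D{\left(l,p \right)} = 8 - \left(\left(55 - 896\right) + 982\right) = 8 - \left(-841 + 982\right) = 8 - 141 = -133$)
$\frac{1}{D{\left(-1115,-1092 \right)} + \left(196 + 1066\right) \left(-380\right)} = \frac{1}{-133 + \left(196 + 1066\right) \left(-380\right)} = \frac{1}{-133 + 1262 \left(-380\right)} = \frac{1}{-133 - 479560} = \frac{1}{-479693} = - \frac{1}{479693}$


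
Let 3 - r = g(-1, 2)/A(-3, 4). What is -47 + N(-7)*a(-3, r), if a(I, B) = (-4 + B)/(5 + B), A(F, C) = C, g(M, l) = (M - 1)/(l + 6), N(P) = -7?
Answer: -1986/43 ≈ -46.186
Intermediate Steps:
g(M, l) = (-1 + M)/(6 + l)
r = 49/16 (r = 3 - (-1 - 1)/(6 + 2)/4 = 3 - -2/8/4 = 3 - (1/8)*(-2)/4 = 3 - (-1)/(4*4) = 3 - 1*(-1/16) = 3 + 1/16 = 49/16 ≈ 3.0625)
a(I, B) = (-4 + B)/(5 + B)
-47 + N(-7)*a(-3, r) = -47 - 7*(-4 + 49/16)/(5 + 49/16) = -47 - 7*(-15)/(129/16*16) = -47 - 112*(-15)/(129*16) = -47 - 7*(-5/43) = -47 + 35/43 = -1986/43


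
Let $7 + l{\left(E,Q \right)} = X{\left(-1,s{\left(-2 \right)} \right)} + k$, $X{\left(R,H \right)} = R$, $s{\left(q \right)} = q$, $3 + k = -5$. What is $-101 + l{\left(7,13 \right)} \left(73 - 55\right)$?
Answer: $-389$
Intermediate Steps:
$k = -8$ ($k = -3 - 5 = -8$)
$l{\left(E,Q \right)} = -16$ ($l{\left(E,Q \right)} = -7 - 9 = -16$)
$-101 + l{\left(7,13 \right)} \left(73 - 55\right) = -101 - 16 \left(73 - 55\right) = -101 - 288 = -389$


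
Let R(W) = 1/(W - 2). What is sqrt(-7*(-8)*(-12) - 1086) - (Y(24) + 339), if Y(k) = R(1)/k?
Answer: -8135/24 + I*sqrt(1758) ≈ -338.96 + 41.929*I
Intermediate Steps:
R(W) = 1/(-2 + W)
Y(k) = -1/k (Y(k) = 1/((-2 + 1)*k) = 1/((-1)*k) = -1/k)
sqrt(-7*(-8)*(-12) - 1086) - (Y(24) + 339) = sqrt(-7*(-8)*(-12) - 1086) - (-1/24 + 339) = sqrt(56*(-12) - 1086) - (-1*1/24 + 339) = sqrt(-672 - 1086) - (-1/24 + 339) = sqrt(-1758) - 1*8135/24 = I*sqrt(1758) - 8135/24 = -8135/24 + I*sqrt(1758)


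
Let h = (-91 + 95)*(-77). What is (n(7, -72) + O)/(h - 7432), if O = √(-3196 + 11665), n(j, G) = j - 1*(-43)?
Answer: -5/774 - √941/2580 ≈ -0.018350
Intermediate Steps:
h = -308 (h = 4*(-77) = -308)
n(j, G) = 43 + j (n(j, G) = j + 43 = 43 + j)
O = 3*√941 (O = √8469 = 3*√941 ≈ 92.027)
(n(7, -72) + O)/(h - 7432) = ((43 + 7) + 3*√941)/(-308 - 7432) = (50 + 3*√941)/(-7740) = (50 + 3*√941)*(-1/7740) = -5/774 - √941/2580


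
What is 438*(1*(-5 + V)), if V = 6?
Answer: 438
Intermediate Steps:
438*(1*(-5 + V)) = 438*(1*(-5 + 6)) = 438*(1*1) = 438*1 = 438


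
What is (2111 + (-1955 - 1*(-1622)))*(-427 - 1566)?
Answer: -3543554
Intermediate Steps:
(2111 + (-1955 - 1*(-1622)))*(-427 - 1566) = (2111 + (-1955 + 1622))*(-1993) = (2111 - 333)*(-1993) = 1778*(-1993) = -3543554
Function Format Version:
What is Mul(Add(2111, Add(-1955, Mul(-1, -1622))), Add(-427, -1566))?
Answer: -3543554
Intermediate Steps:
Mul(Add(2111, Add(-1955, Mul(-1, -1622))), Add(-427, -1566)) = Mul(Add(2111, Add(-1955, 1622)), -1993) = Mul(Add(2111, -333), -1993) = Mul(1778, -1993) = -3543554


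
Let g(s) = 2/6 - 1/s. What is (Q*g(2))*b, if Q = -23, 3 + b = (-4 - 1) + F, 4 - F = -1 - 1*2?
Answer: -23/6 ≈ -3.8333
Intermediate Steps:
F = 7 (F = 4 - (-1 - 1*2) = 4 - (-1 - 2) = 4 - 1*(-3) = 4 + 3 = 7)
b = -1 (b = -3 + ((-4 - 1) + 7) = -3 + (-5 + 7) = -3 + 2 = -1)
g(s) = 1/3 - 1/s (g(s) = 2*(1/6) - 1/s = 1/3 - 1/s)
(Q*g(2))*b = -23*(-3 + 2)/(3*2)*(-1) = -23*(-1)/(3*2)*(-1) = -23*(-1/6)*(-1) = (23/6)*(-1) = -23/6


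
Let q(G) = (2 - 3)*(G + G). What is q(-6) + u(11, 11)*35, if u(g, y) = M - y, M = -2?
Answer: -443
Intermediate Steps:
u(g, y) = -2 - y
q(G) = -2*G
q(-6) + u(11, 11)*35 = -2*(-6) + (-2 - 1*11)*35 = 12 + (-2 - 11)*35 = 12 - 13*35 = 12 - 455 = -443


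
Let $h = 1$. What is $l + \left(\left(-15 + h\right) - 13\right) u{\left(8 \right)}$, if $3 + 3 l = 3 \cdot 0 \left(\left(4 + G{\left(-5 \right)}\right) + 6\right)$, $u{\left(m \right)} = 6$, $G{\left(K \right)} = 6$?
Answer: $-163$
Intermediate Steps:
$l = -1$ ($l = -1 + \frac{3 \cdot 0 \left(\left(4 + 6\right) + 6\right)}{3} = -1 + \frac{0 \left(10 + 6\right)}{3} = -1 + \frac{0 \cdot 16}{3} = -1 + \frac{1}{3} \cdot 0 = -1 + 0 = -1$)
$l + \left(\left(-15 + h\right) - 13\right) u{\left(8 \right)} = -1 + \left(\left(-15 + 1\right) - 13\right) 6 = -1 + \left(-14 - 13\right) 6 = -1 - 162 = -163$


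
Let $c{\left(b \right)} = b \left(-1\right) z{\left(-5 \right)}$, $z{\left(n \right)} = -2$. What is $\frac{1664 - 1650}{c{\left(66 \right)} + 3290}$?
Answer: $\frac{7}{1711} \approx 0.0040912$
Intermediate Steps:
$c{\left(b \right)} = 2 b$ ($c{\left(b \right)} = b \left(-1\right) \left(-2\right) = - b \left(-2\right) = 2 b$)
$\frac{1664 - 1650}{c{\left(66 \right)} + 3290} = \frac{1664 - 1650}{2 \cdot 66 + 3290} = \frac{1664 - 1650}{132 + 3290} = \frac{14}{3422} = 14 \cdot \frac{1}{3422} = \frac{7}{1711}$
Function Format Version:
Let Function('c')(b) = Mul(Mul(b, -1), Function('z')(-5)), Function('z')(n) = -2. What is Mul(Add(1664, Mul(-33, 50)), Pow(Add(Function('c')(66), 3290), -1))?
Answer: Rational(7, 1711) ≈ 0.0040912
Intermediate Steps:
Function('c')(b) = Mul(2, b) (Function('c')(b) = Mul(Mul(b, -1), -2) = Mul(Mul(-1, b), -2) = Mul(2, b))
Mul(Add(1664, Mul(-33, 50)), Pow(Add(Function('c')(66), 3290), -1)) = Mul(Add(1664, Mul(-33, 50)), Pow(Add(Mul(2, 66), 3290), -1)) = Mul(Add(1664, -1650), Pow(Add(132, 3290), -1)) = Mul(14, Pow(3422, -1)) = Mul(14, Rational(1, 3422)) = Rational(7, 1711)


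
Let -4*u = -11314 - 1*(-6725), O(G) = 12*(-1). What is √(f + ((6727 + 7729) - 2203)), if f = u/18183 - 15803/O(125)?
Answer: √4486526914386/18183 ≈ 116.49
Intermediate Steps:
O(G) = -12
u = 4589/4 (u = -(-11314 - 1*(-6725))/4 = -(-11314 + 6725)/4 = -¼*(-4589) = 4589/4 ≈ 1147.3)
f = 23946643/18183 (f = (4589/4)/18183 - 15803/(-12) = (4589/4)*(1/18183) - 15803*(-1/12) = 4589/72732 + 15803/12 = 23946643/18183 ≈ 1317.0)
√(f + ((6727 + 7729) - 2203)) = √(23946643/18183 + ((6727 + 7729) - 2203)) = √(23946643/18183 + (14456 - 2203)) = √(23946643/18183 + 12253) = √(246742942/18183) = √4486526914386/18183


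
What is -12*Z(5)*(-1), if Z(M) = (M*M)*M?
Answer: 1500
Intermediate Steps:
Z(M) = M³ (Z(M) = M²*M = M³)
-12*Z(5)*(-1) = -12*5³*(-1) = -12*125*(-1) = -1500*(-1) = 1500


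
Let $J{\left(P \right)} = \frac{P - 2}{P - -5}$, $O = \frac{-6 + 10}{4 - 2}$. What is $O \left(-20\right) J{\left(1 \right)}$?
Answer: $\frac{20}{3} \approx 6.6667$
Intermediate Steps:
$O = 2$ ($O = \frac{4}{2} = 4 \cdot \frac{1}{2} = 2$)
$J{\left(P \right)} = \frac{-2 + P}{5 + P}$ ($J{\left(P \right)} = \frac{-2 + P}{P + 5} = \frac{-2 + P}{5 + P}$)
$O \left(-20\right) J{\left(1 \right)} = 2 \left(-20\right) \frac{-2 + 1}{5 + 1} = - 40 \cdot \frac{1}{6} \left(-1\right) = \left(-40\right) \left(- \frac{1}{6}\right) = \frac{20}{3}$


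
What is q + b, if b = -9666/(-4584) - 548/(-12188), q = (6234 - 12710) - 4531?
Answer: -25618269971/2327908 ≈ -11005.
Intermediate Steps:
q = -11007 (q = -6476 - 4531 = -11007)
b = 5013385/2327908 (b = -9666*(-1/4584) - 548*(-1/12188) = 1611/764 + 137/3047 = 5013385/2327908 ≈ 2.1536)
q + b = -11007 + 5013385/2327908 = -25618269971/2327908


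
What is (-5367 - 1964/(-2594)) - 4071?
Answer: -12240104/1297 ≈ -9437.3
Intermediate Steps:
(-5367 - 1964/(-2594)) - 4071 = (-5367 - 1964*(-1/2594)) - 4071 = (-5367 + 982/1297) - 4071 = -6960017/1297 - 4071 = -12240104/1297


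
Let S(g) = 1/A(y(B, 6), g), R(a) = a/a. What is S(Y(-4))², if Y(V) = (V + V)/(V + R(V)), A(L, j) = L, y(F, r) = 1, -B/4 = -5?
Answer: 1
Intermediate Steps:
B = 20 (B = -4*(-5) = 20)
R(a) = 1
Y(V) = 2*V/(1 + V) (Y(V) = (V + V)/(V + 1) = (2*V)/(1 + V) = 2*V/(1 + V))
S(g) = 1 (S(g) = 1/1 = 1)
S(Y(-4))² = 1² = 1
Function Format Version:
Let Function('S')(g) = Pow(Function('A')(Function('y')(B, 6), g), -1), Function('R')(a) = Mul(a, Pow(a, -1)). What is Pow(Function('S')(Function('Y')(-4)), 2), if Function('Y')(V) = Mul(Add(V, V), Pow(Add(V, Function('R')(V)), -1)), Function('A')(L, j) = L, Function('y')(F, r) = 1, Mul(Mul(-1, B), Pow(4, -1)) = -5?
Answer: 1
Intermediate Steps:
B = 20 (B = Mul(-4, -5) = 20)
Function('R')(a) = 1
Function('Y')(V) = Mul(2, V, Pow(Add(1, V), -1)) (Function('Y')(V) = Mul(Add(V, V), Pow(Add(V, 1), -1)) = Mul(Mul(2, V), Pow(Add(1, V), -1)) = Mul(2, V, Pow(Add(1, V), -1)))
Function('S')(g) = 1 (Function('S')(g) = Pow(1, -1) = 1)
Pow(Function('S')(Function('Y')(-4)), 2) = Pow(1, 2) = 1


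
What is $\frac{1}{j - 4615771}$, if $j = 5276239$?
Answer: $\frac{1}{660468} \approx 1.5141 \cdot 10^{-6}$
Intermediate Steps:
$\frac{1}{j - 4615771} = \frac{1}{5276239 - 4615771} = \frac{1}{660468}$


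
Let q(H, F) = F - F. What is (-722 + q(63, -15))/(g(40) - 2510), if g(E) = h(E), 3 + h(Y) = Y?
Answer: 722/2473 ≈ 0.29195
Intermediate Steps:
h(Y) = -3 + Y
q(H, F) = 0
g(E) = -3 + E
(-722 + q(63, -15))/(g(40) - 2510) = (-722 + 0)/((-3 + 40) - 2510) = -722/(37 - 2510) = -722/(-2473) = -722*(-1/2473) = 722/2473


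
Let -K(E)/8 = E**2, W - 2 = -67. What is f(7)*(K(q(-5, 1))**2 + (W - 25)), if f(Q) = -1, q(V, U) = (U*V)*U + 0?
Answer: -39910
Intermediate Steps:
W = -65 (W = 2 - 67 = -65)
q(V, U) = V*U**2 (q(V, U) = V*U**2 + 0 = V*U**2)
K(E) = -8*E**2
f(7)*(K(q(-5, 1))**2 + (W - 25)) = -((-8*(-5*1**2)**2)**2 + (-65 - 25)) = -((-8*(-5*1)**2)**2 - 90) = -((-8*(-5)**2)**2 - 90) = -((-8*25)**2 - 90) = -((-200)**2 - 90) = -(40000 - 90) = -1*39910 = -39910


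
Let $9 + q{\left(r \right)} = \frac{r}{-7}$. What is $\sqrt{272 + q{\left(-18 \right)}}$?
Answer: $\frac{13 \sqrt{77}}{7} \approx 16.296$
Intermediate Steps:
$q{\left(r \right)} = -9 - \frac{r}{7}$ ($q{\left(r \right)} = -9 + \frac{r}{-7} = -9 + r \left(- \frac{1}{7}\right) = -9 - \frac{r}{7}$)
$\sqrt{272 + q{\left(-18 \right)}} = \sqrt{272 - \frac{45}{7}} = \sqrt{\frac{1859}{7}} = \frac{13 \sqrt{77}}{7}$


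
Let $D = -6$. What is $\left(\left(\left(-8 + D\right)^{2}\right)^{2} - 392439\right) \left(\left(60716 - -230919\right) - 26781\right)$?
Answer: $-93764407642$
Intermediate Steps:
$\left(\left(\left(-8 + D\right)^{2}\right)^{2} - 392439\right) \left(\left(60716 - -230919\right) - 26781\right) = \left(\left(\left(-8 - 6\right)^{2}\right)^{2} - 392439\right) \left(\left(60716 - -230919\right) - 26781\right) = \left(\left(\left(-14\right)^{2}\right)^{2} - 392439\right) \left(\left(60716 + 230919\right) - 26781\right) = \left(196^{2} - 392439\right) \left(291635 - 26781\right) = \left(38416 - 392439\right) 264854 = \left(-354023\right) 264854 = -93764407642$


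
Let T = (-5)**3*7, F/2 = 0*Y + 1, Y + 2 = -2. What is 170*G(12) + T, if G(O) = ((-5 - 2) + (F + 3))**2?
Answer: -195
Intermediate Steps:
Y = -4 (Y = -2 - 2 = -4)
F = 2 (F = 2*(0*(-4) + 1) = 2*(0 + 1) = 2*1 = 2)
T = -875 (T = -125*7 = -875)
G(O) = 4 (G(O) = ((-5 - 2) + (2 + 3))**2 = (-7 + 5)**2 = (-2)**2 = 4)
170*G(12) + T = 170*4 - 875 = 680 - 875 = -195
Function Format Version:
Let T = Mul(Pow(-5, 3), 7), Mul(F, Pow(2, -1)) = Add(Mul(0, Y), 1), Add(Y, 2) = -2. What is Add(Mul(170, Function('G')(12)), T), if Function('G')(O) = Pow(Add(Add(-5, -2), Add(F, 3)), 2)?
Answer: -195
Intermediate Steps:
Y = -4 (Y = Add(-2, -2) = -4)
F = 2 (F = Mul(2, Add(Mul(0, -4), 1)) = Mul(2, Add(0, 1)) = Mul(2, 1) = 2)
T = -875 (T = Mul(-125, 7) = -875)
Function('G')(O) = 4 (Function('G')(O) = Pow(Add(Add(-5, -2), Add(2, 3)), 2) = Pow(Add(-7, 5), 2) = Pow(-2, 2) = 4)
Add(Mul(170, Function('G')(12)), T) = Add(Mul(170, 4), -875) = Add(680, -875) = -195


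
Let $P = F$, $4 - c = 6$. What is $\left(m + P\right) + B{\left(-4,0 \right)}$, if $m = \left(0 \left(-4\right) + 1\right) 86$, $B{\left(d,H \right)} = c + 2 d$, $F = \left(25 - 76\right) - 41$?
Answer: $-16$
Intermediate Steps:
$c = -2$ ($c = 4 - 6 = -2$)
$F = -92$ ($F = -51 - 41 = -92$)
$B{\left(d,H \right)} = -2 + 2 d$
$P = -92$
$m = 86$ ($m = \left(0 + 1\right) 86 = 1 \cdot 86 = 86$)
$\left(m + P\right) + B{\left(-4,0 \right)} = \left(86 - 92\right) + \left(-2 + 2 \left(-4\right)\right) = -6 - 10 = -16$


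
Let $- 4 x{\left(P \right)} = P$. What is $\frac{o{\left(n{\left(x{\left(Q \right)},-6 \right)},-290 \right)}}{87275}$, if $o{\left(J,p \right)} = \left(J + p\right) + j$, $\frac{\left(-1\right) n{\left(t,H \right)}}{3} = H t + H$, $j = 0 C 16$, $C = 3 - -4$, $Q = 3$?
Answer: $- \frac{571}{174550} \approx -0.0032713$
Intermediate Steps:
$C = 7$ ($C = 3 + 4 = 7$)
$x{\left(P \right)} = - \frac{P}{4}$
$j = 0$ ($j = 0 \cdot 7 \cdot 16 = 0 \cdot 16 = 0$)
$n{\left(t,H \right)} = - 3 H - 3 H t$ ($n{\left(t,H \right)} = - 3 \left(H t + H\right) = - 3 \left(H + H t\right) = - 3 H - 3 H t$)
$o{\left(J,p \right)} = J + p$ ($o{\left(J,p \right)} = \left(J + p\right) + 0 = J + p$)
$\frac{o{\left(n{\left(x{\left(Q \right)},-6 \right)},-290 \right)}}{87275} = \frac{\left(-3\right) \left(-6\right) \left(1 - \frac{3}{4}\right) - 290}{87275} = \left(\left(-3\right) \left(-6\right) \left(1 - \frac{3}{4}\right) - 290\right) \frac{1}{87275} = \left(\left(-3\right) \left(-6\right) \frac{1}{4} - 290\right) \frac{1}{87275} = \left(\frac{9}{2} - 290\right) \frac{1}{87275} = \left(- \frac{571}{2}\right) \frac{1}{87275} = - \frac{571}{174550}$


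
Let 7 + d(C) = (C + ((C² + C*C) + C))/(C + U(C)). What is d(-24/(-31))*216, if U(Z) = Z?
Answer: -34992/31 ≈ -1128.8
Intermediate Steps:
d(C) = -7 + (2*C + 2*C²)/(2*C) (d(C) = -7 + (C + ((C² + C*C) + C))/(C + C) = -7 + (C + ((C² + C²) + C))/((2*C)) = -7 + (C + (2*C² + C))*(1/(2*C)) = -7 + (C + (C + 2*C²))*(1/(2*C)) = -7 + (2*C + 2*C²)*(1/(2*C)) = -7 + (2*C + 2*C²)/(2*C))
d(-24/(-31))*216 = (-6 - 24/(-31))*216 = (-6 - 24*(-1/31))*216 = (-6 + 24/31)*216 = -162/31*216 = -34992/31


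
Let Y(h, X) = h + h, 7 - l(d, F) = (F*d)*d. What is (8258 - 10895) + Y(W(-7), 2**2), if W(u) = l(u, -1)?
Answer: -2525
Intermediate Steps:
l(d, F) = 7 - F*d**2 (l(d, F) = 7 - F*d*d = 7 - F*d**2)
W(u) = 7 + u**2 (W(u) = 7 - 1*(-1)*u**2 = 7 + u**2)
Y(h, X) = 2*h
(8258 - 10895) + Y(W(-7), 2**2) = (8258 - 10895) + 2*(7 + (-7)**2) = -2637 + 2*(7 + 49) = -2637 + 2*56 = -2637 + 112 = -2525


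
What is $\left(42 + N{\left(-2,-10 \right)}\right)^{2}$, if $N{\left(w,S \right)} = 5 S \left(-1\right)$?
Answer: $8464$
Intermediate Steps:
$N{\left(w,S \right)} = - 5 S$
$\left(42 + N{\left(-2,-10 \right)}\right)^{2} = \left(42 - -50\right)^{2} = \left(42 + 50\right)^{2} = 92^{2} = 8464$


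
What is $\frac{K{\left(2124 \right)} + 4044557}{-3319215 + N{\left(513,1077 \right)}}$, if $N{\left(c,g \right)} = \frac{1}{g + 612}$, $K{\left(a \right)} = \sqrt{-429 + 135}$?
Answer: $- \frac{6831256773}{5606154134} - \frac{1689 i \sqrt{6}}{800879162} \approx -1.2185 - 5.1658 \cdot 10^{-6} i$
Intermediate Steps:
$K{\left(a \right)} = 7 i \sqrt{6}$ ($K{\left(a \right)} = \sqrt{-294} = 7 i \sqrt{6}$)
$N{\left(c,g \right)} = \frac{1}{612 + g}$
$\frac{K{\left(2124 \right)} + 4044557}{-3319215 + N{\left(513,1077 \right)}} = \frac{7 i \sqrt{6} + 4044557}{-3319215 + \frac{1}{612 + 1077}} = \frac{4044557 + 7 i \sqrt{6}}{-3319215 + \frac{1}{1689}} = \frac{4044557 + 7 i \sqrt{6}}{- \frac{5606154134}{1689}} = \left(4044557 + 7 i \sqrt{6}\right) \left(- \frac{1689}{5606154134}\right) = - \frac{6831256773}{5606154134} - \frac{1689 i \sqrt{6}}{800879162}$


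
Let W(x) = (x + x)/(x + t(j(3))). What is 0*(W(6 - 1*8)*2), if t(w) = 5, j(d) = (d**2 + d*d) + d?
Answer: 0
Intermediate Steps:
j(d) = d + 2*d**2 (j(d) = (d**2 + d**2) + d = 2*d**2 + d = d + 2*d**2)
W(x) = 2*x/(5 + x) (W(x) = (x + x)/(x + 5) = (2*x)/(5 + x) = 2*x/(5 + x))
0*(W(6 - 1*8)*2) = 0*((2*(6 - 1*8)/(5 + (6 - 1*8)))*2) = 0*((2*(6 - 8)/(5 + (6 - 8)))*2) = 0*((2*(-2)/(5 - 2))*2) = 0*((2*(-2)/3)*2) = 0*((2*(-2)*(1/3))*2) = 0*(-4/3*2) = 0*(-8/3) = 0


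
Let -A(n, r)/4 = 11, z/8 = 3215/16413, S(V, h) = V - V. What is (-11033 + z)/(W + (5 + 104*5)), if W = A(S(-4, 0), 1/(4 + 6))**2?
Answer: -181058909/40392393 ≈ -4.4825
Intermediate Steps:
S(V, h) = 0
z = 25720/16413 (z = 8*(3215/16413) = 25720/16413 ≈ 1.5671)
A(n, r) = -44 (A(n, r) = -4*11 = -44)
W = 1936 (W = (-44)**2 = 1936)
(-11033 + z)/(W + (5 + 104*5)) = (-11033 + 25720/16413)/(1936 + (5 + 104*5)) = -181058909/(16413*(1936 + (5 + 520))) = -181058909/(16413*(1936 + 525)) = -181058909/16413/2461 = -181058909/16413*1/2461 = -181058909/40392393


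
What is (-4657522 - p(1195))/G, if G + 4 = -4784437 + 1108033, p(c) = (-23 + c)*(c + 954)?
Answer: 3588075/1838204 ≈ 1.9519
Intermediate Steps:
p(c) = (-23 + c)*(954 + c)
G = -3676408 (G = -4 + (-4784437 + 1108033) = -4 - 3676404 = -3676408)
(-4657522 - p(1195))/G = (-4657522 - (-21942 + 1195**2 + 931*1195))/(-3676408) = (-4657522 - (-21942 + 1428025 + 1112545))*(-1/3676408) = (-4657522 - 1*2518628)*(-1/3676408) = (-4657522 - 2518628)*(-1/3676408) = -7176150*(-1/3676408) = 3588075/1838204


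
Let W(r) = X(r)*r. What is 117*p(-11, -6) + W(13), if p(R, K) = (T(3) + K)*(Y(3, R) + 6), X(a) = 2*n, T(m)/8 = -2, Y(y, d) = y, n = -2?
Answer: -23218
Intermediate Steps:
T(m) = -16 (T(m) = 8*(-2) = -16)
X(a) = -4 (X(a) = 2*(-2) = -4)
W(r) = -4*r
p(R, K) = -144 + 9*K (p(R, K) = (-16 + K)*(3 + 6) = (-16 + K)*9 = -144 + 9*K)
117*p(-11, -6) + W(13) = 117*(-144 + 9*(-6)) - 4*13 = 117*(-144 - 54) - 52 = 117*(-198) - 52 = -23166 - 52 = -23218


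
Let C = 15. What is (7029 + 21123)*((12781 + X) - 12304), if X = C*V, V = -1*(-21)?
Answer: 22296384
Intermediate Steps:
V = 21
X = 315 (X = 15*21 = 315)
(7029 + 21123)*((12781 + X) - 12304) = (7029 + 21123)*((12781 + 315) - 12304) = 28152*(13096 - 12304) = 28152*792 = 22296384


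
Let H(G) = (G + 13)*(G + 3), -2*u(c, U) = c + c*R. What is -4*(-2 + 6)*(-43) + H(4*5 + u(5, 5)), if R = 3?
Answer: 987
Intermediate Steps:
u(c, U) = -2*c (u(c, U) = -(c + c*3)/2 = -(c + 3*c)/2 = -2*c)
H(G) = (3 + G)*(13 + G) (H(G) = (13 + G)*(3 + G) = (3 + G)*(13 + G))
-4*(-2 + 6)*(-43) + H(4*5 + u(5, 5)) = -4*(-2 + 6)*(-43) + (39 + (4*5 - 2*5)² + 16*(4*5 - 2*5)) = -4*4*(-43) + (39 + (20 - 10)² + 16*(20 - 10)) = -16*(-43) + (39 + 10² + 16*10) = 688 + (39 + 100 + 160) = 688 + 299 = 987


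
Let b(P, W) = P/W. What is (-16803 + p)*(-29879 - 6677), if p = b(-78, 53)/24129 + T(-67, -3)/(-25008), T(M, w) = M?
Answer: 181892933264461081/296121812 ≈ 6.1425e+8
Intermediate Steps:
p = 3101165/1184487248 (p = -78/53/24129 - 67/(-25008) = -78*1/53*(1/24129) - 67*(-1/25008) = -78/53*1/24129 + 67/25008 = -26/426279 + 67/25008 = 3101165/1184487248 ≈ 0.0026181)
(-16803 + p)*(-29879 - 6677) = (-16803 + 3101165/1184487248)*(-29879 - 6677) = -19902936126979/1184487248*(-36556) = 181892933264461081/296121812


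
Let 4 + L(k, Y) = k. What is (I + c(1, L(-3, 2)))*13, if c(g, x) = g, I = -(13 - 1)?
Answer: -143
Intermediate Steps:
L(k, Y) = -4 + k
I = -12 (I = -1*12 = -12)
(I + c(1, L(-3, 2)))*13 = (-12 + 1)*13 = -11*13 = -143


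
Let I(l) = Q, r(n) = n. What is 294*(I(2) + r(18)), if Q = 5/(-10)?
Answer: 5145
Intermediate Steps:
Q = -½ (Q = 5*(-⅒) = -½ ≈ -0.50000)
I(l) = -½
294*(I(2) + r(18)) = 294*(-½ + 18) = 294*(35/2) = 5145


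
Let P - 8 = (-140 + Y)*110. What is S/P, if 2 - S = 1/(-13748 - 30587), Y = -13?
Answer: -88671/745803370 ≈ -0.00011889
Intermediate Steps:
S = 88671/44335 (S = 2 - 1/(-13748 - 30587) = 2 - 1/(-44335) = 2 - 1*(-1/44335) = 2 + 1/44335 = 88671/44335 ≈ 2.0000)
P = -16822 (P = 8 + (-140 - 13)*110 = 8 - 153*110 = 8 - 16830 = -16822)
S/P = (88671/44335)/(-16822) = (88671/44335)*(-1/16822) = -88671/745803370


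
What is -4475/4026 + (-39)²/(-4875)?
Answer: -716389/503250 ≈ -1.4235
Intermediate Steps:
-4475/4026 + (-39)²/(-4875) = -4475*1/4026 + 1521*(-1/4875) = -4475/4026 - 39/125 = -716389/503250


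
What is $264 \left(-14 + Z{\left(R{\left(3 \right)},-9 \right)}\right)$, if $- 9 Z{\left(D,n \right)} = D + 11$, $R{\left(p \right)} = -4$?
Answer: $- \frac{11704}{3} \approx -3901.3$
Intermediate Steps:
$Z{\left(D,n \right)} = - \frac{11}{9} - \frac{D}{9}$ ($Z{\left(D,n \right)} = - \frac{D + 11}{9} = - \frac{11 + D}{9} = - \frac{11}{9} - \frac{D}{9}$)
$264 \left(-14 + Z{\left(R{\left(3 \right)},-9 \right)}\right) = 264 \left(-14 - \frac{7}{9}\right) = 264 \left(- \frac{133}{9}\right) = - \frac{11704}{3}$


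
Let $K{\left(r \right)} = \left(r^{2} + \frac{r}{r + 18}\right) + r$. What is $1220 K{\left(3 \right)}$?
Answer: $\frac{103700}{7} \approx 14814.0$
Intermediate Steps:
$K{\left(r \right)} = r + r^{2} + \frac{r}{18 + r}$ ($K{\left(r \right)} = \left(r^{2} + \frac{r}{18 + r}\right) + r = r + r^{2} + \frac{r}{18 + r}$)
$1220 K{\left(3 \right)} = 1220 \frac{3 \left(19 + 3^{2} + 19 \cdot 3\right)}{18 + 3} = 1220 \frac{3 \left(19 + 9 + 57\right)}{21} = 1220 \cdot 3 \cdot \frac{1}{21} \cdot 85 = 1220 \cdot \frac{85}{7} = \frac{103700}{7}$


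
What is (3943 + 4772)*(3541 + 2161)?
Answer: 49692930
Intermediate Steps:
(3943 + 4772)*(3541 + 2161) = 8715*5702 = 49692930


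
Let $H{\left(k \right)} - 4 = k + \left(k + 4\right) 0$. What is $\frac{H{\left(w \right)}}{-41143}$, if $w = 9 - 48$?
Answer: $\frac{35}{41143} \approx 0.00085069$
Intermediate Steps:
$w = -39$ ($w = 9 - 48 = -39$)
$H{\left(k \right)} = 4 + k$ ($H{\left(k \right)} = 4 + \left(k + \left(k + 4\right) 0\right) = 4 + \left(k + \left(4 + k\right) 0\right) = 4 + \left(k + 0\right) = 4 + k$)
$\frac{H{\left(w \right)}}{-41143} = \frac{4 - 39}{-41143} = \left(-35\right) \left(- \frac{1}{41143}\right) = \frac{35}{41143}$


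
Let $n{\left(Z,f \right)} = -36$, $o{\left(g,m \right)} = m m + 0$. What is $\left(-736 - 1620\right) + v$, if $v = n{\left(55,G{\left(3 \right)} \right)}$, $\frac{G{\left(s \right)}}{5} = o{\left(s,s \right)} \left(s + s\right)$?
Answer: $-2392$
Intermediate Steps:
$o{\left(g,m \right)} = m^{2}$ ($o{\left(g,m \right)} = m^{2} + 0 = m^{2}$)
$G{\left(s \right)} = 10 s^{3}$ ($G{\left(s \right)} = 5 s^{2} \left(s + s\right) = 5 s^{2} \cdot 2 s = 5 \cdot 2 s^{3} = 10 s^{3}$)
$v = -36$
$\left(-736 - 1620\right) + v = \left(-736 - 1620\right) - 36 = -2356 - 36 = -2392$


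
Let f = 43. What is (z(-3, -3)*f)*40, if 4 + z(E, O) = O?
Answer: -12040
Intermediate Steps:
z(E, O) = -4 + O
(z(-3, -3)*f)*40 = ((-4 - 3)*43)*40 = -7*43*40 = -301*40 = -12040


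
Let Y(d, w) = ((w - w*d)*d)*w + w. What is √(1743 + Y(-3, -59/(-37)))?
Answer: √2346578/37 ≈ 41.401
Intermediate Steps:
Y(d, w) = w + d*w*(w - d*w) (Y(d, w) = ((w - d*w)*d)*w + w = (d*(w - d*w))*w + w = d*w*(w - d*w) + w = w + d*w*(w - d*w))
√(1743 + Y(-3, -59/(-37))) = √(1743 + (-59/(-37))*(1 - (-177)/(-37) - 1*(-59/(-37))*(-3)²)) = √(1743 + (-59*(-1/37))*(1 - (-177)*(-1)/37 - 1*(-59*(-1/37))*9)) = √(1743 + 59*(1 - 3*59/37 - 1*59/37*9)/37) = √(1743 + 59*(1 - 177/37 - 531/37)/37) = √(1743 + (59/37)*(-671/37)) = √(1743 - 39589/1369) = √(2346578/1369) = √2346578/37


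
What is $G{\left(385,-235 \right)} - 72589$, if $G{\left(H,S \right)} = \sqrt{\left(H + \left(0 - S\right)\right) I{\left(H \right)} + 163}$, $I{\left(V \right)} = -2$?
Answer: $-72589 + i \sqrt{1077} \approx -72589.0 + 32.818 i$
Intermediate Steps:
$G{\left(H,S \right)} = \sqrt{163 - 2 H + 2 S}$ ($G{\left(H,S \right)} = \sqrt{\left(H + \left(0 - S\right)\right) \left(-2\right) + 163} = \sqrt{\left(H - S\right) \left(-2\right) + 163} = \sqrt{\left(- 2 H + 2 S\right) + 163} = \sqrt{163 - 2 H + 2 S}$)
$G{\left(385,-235 \right)} - 72589 = \sqrt{163 - 770 + 2 \left(-235\right)} - 72589 = \sqrt{163 - 770 - 470} - 72589 = \sqrt{-1077} - 72589 = i \sqrt{1077} - 72589 = -72589 + i \sqrt{1077}$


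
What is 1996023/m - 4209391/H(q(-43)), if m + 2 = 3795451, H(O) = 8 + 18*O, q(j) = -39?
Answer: 15977914101521/2634041606 ≈ 6065.9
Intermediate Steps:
m = 3795449 (m = -2 + 3795451 = 3795449)
1996023/m - 4209391/H(q(-43)) = 1996023/3795449 - 4209391/(8 + 18*(-39)) = 1996023*(1/3795449) - 4209391/(8 - 702) = 1996023/3795449 - 4209391/(-694) = 1996023/3795449 - 4209391*(-1/694) = 1996023/3795449 + 4209391/694 = 15977914101521/2634041606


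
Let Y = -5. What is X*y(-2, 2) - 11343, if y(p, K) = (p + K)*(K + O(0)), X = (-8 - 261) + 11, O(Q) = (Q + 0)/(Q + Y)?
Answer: -11343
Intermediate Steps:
O(Q) = Q/(-5 + Q) (O(Q) = (Q + 0)/(Q - 5) = Q/(-5 + Q))
X = -258 (X = -269 + 11 = -258)
y(p, K) = K*(K + p) (y(p, K) = (p + K)*(K + 0/(-5 + 0)) = (K + p)*(K + 0/(-5)) = (K + p)*(K + 0*(-⅕)) = (K + p)*(K + 0) = (K + p)*K = K*(K + p))
X*y(-2, 2) - 11343 = -516*(2 - 2) - 11343 = -516*0 - 11343 = -258*0 - 11343 = 0 - 11343 = -11343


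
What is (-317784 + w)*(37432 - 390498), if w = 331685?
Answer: -4907970466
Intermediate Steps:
(-317784 + w)*(37432 - 390498) = (-317784 + 331685)*(37432 - 390498) = 13901*(-353066) = -4907970466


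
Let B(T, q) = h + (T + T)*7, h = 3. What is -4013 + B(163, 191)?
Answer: -1728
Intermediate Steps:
B(T, q) = 3 + 14*T (B(T, q) = 3 + (T + T)*7 = 3 + (2*T)*7 = 3 + 14*T)
-4013 + B(163, 191) = -4013 + (3 + 14*163) = -4013 + (3 + 2282) = -4013 + 2285 = -1728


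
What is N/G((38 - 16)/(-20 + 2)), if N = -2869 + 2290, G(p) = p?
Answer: 5211/11 ≈ 473.73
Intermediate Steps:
N = -579
N/G((38 - 16)/(-20 + 2)) = -579*(-20 + 2)/(38 - 16) = -579/(22/(-18)) = -579/(22*(-1/18)) = -579/(-11/9) = -579*(-9/11) = 5211/11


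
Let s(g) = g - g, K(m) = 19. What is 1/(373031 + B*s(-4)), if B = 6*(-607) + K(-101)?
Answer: 1/373031 ≈ 2.6807e-6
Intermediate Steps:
B = -3623 (B = 6*(-607) + 19 = -3642 + 19 = -3623)
s(g) = 0
1/(373031 + B*s(-4)) = 1/(373031 - 3623*0) = 1/(373031 + 0) = 1/373031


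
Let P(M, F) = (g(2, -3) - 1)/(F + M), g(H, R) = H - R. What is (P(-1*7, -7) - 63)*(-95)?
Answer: 42085/7 ≈ 6012.1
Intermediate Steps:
P(M, F) = 4/(F + M) (P(M, F) = ((2 - 1*(-3)) - 1)/(F + M) = ((2 + 3) - 1)/(F + M) = (5 - 1)/(F + M) = 4/(F + M))
(P(-1*7, -7) - 63)*(-95) = (4/(-7 - 1*7) - 63)*(-95) = (4/(-7 - 7) - 63)*(-95) = (4/(-14) - 63)*(-95) = (4*(-1/14) - 63)*(-95) = (-2/7 - 63)*(-95) = -443/7*(-95) = 42085/7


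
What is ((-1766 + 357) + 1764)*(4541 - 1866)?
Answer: 949625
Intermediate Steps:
((-1766 + 357) + 1764)*(4541 - 1866) = (-1409 + 1764)*2675 = 355*2675 = 949625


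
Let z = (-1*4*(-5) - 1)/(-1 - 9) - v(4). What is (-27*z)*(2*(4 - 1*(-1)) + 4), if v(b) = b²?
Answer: 33831/5 ≈ 6766.2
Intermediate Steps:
z = -179/10 (z = (-1*4*(-5) - 1)/(-1 - 9) - 1*4² = (-4*(-5) - 1)/(-10) - 1*16 = (20 - 1)*(-⅒) - 16 = 19*(-⅒) - 16 = -19/10 - 16 = -179/10 ≈ -17.900)
(-27*z)*(2*(4 - 1*(-1)) + 4) = (-27*(-179/10))*(2*(4 - 1*(-1)) + 4) = 4833*(2*(4 + 1) + 4)/10 = 4833*(2*5 + 4)/10 = 4833*(10 + 4)/10 = (4833/10)*14 = 33831/5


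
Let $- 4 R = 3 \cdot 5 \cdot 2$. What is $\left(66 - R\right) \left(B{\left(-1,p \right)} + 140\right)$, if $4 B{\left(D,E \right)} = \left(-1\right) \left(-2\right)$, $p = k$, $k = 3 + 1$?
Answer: $\frac{41307}{4} \approx 10327.0$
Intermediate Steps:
$k = 4$
$R = - \frac{15}{2}$ ($R = - \frac{3 \cdot 5 \cdot 2}{4} = - \frac{15 \cdot 2}{4} = \left(- \frac{1}{4}\right) 30 = - \frac{15}{2} \approx -7.5$)
$p = 4$
$B{\left(D,E \right)} = \frac{1}{2}$ ($B{\left(D,E \right)} = \frac{\left(-1\right) \left(-2\right)}{4} = \frac{1}{4} \cdot 2 = \frac{1}{2}$)
$\left(66 - R\right) \left(B{\left(-1,p \right)} + 140\right) = \left(66 - - \frac{15}{2}\right) \left(\frac{1}{2} + 140\right) = \left(66 + \frac{15}{2}\right) \frac{281}{2} = \frac{147}{2} \cdot \frac{281}{2} = \frac{41307}{4}$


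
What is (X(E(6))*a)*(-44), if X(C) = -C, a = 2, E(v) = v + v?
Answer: 1056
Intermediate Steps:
E(v) = 2*v
(X(E(6))*a)*(-44) = (-2*6*2)*(-44) = (-1*12*2)*(-44) = -12*2*(-44) = -24*(-44) = 1056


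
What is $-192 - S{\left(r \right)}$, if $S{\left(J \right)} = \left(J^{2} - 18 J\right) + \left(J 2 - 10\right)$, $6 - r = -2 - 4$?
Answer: $-134$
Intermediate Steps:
$r = 12$ ($r = 6 - \left(-2 - 4\right) = 6 - -6 = 6 + 6 = 12$)
$S{\left(J \right)} = -10 + J^{2} - 16 J$ ($S{\left(J \right)} = \left(J^{2} - 18 J\right) + \left(2 J - 10\right) = \left(J^{2} - 18 J\right) + \left(-10 + 2 J\right) = -10 + J^{2} - 16 J$)
$-192 - S{\left(r \right)} = -192 - \left(-10 + 12^{2} - 192\right) = -192 - \left(-10 + 144 - 192\right) = -192 - -58 = -192 + 58 = -134$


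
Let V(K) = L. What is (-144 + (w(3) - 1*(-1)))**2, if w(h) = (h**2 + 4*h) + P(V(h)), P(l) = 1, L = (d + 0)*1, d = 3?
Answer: 14641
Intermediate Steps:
L = 3 (L = (3 + 0)*1 = 3*1 = 3)
V(K) = 3
w(h) = 1 + h**2 + 4*h (w(h) = (h**2 + 4*h) + 1 = 1 + h**2 + 4*h)
(-144 + (w(3) - 1*(-1)))**2 = (-144 + ((1 + 3**2 + 4*3) - 1*(-1)))**2 = (-144 + ((1 + 9 + 12) + 1))**2 = (-144 + (22 + 1))**2 = (-144 + 23)**2 = (-121)**2 = 14641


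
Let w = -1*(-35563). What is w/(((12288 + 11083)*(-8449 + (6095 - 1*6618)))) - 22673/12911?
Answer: -4754638361769/2707238025532 ≈ -1.7563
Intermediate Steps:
w = 35563
w/(((12288 + 11083)*(-8449 + (6095 - 1*6618)))) - 22673/12911 = 35563/(((12288 + 11083)*(-8449 + (6095 - 1*6618)))) - 22673/12911 = 35563/((23371*(-8449 + (6095 - 6618)))) - 22673*1/12911 = 35563/((23371*(-8449 - 523))) - 22673/12911 = 35563/((23371*(-8972))) - 22673/12911 = 35563/(-209684612) - 22673/12911 = 35563*(-1/209684612) - 22673/12911 = -35563/209684612 - 22673/12911 = -4754638361769/2707238025532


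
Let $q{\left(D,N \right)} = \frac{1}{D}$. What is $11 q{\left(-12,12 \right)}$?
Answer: $- \frac{11}{12} \approx -0.91667$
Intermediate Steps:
$11 q{\left(-12,12 \right)} = \frac{11}{-12} = 11 \left(- \frac{1}{12}\right) = - \frac{11}{12}$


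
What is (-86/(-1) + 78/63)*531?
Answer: 324264/7 ≈ 46323.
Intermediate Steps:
(-86/(-1) + 78/63)*531 = (-86*(-1) + 78*(1/63))*531 = (86 + 26/21)*531 = (1832/21)*531 = 324264/7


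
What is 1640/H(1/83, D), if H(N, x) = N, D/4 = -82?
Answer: 136120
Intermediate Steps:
D = -328 (D = 4*(-82) = -328)
1640/H(1/83, D) = 1640/(1/83) = 1640*83 = 136120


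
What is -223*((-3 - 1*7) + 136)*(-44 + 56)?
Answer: -337176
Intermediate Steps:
-223*((-3 - 1*7) + 136)*(-44 + 56) = -223*((-3 - 7) + 136)*12 = -223*(-10 + 136)*12 = -28098*12 = -223*1512 = -337176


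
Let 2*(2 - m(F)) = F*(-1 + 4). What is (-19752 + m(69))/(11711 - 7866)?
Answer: -39707/7690 ≈ -5.1635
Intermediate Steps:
m(F) = 2 - 3*F/2 (m(F) = 2 - F*(-1 + 4)/2 = 2 - F*3/2 = 2 - 3*F/2)
(-19752 + m(69))/(11711 - 7866) = (-19752 + (2 - 3/2*69))/(11711 - 7866) = (-19752 + (2 - 207/2))/3845 = (-19752 - 203/2)*(1/3845) = -39707/2*1/3845 = -39707/7690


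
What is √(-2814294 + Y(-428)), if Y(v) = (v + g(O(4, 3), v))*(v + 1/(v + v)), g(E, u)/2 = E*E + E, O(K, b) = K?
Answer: I*√121278320322/214 ≈ 1627.3*I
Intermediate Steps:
g(E, u) = 2*E + 2*E² (g(E, u) = 2*(E*E + E) = 2*(E² + E) = 2*(E + E²) = 2*E + 2*E²)
Y(v) = (40 + v)*(v + 1/(2*v)) (Y(v) = (v + 2*4*(1 + 4))*(v + 1/(v + v)) = (v + 2*4*5)*(v + 1/(2*v)) = (v + 40)*(v + 1/(2*v)) = (40 + v)*(v + 1/(2*v)))
√(-2814294 + Y(-428)) = √(-2814294 + (½ + (-428)² + 20/(-428) + 40*(-428))) = √(-2814294 + (½ + 183184 + 20*(-1/428) - 17120)) = √(-2814294 + (½ + 183184 - 5/107 - 17120)) = √(-2814294 + 35537793/214) = √(-566721123/214) = I*√121278320322/214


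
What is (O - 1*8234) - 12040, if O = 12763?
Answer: -7511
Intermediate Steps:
(O - 1*8234) - 12040 = (12763 - 1*8234) - 12040 = (12763 - 8234) - 12040 = 4529 - 12040 = -7511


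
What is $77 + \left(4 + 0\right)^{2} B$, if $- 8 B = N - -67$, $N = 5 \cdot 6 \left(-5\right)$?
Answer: $243$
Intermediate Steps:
$N = -150$ ($N = 30 \left(-5\right) = -150$)
$B = \frac{83}{8}$ ($B = - \frac{-150 - -67}{8} = - \frac{-150 + 67}{8} = \left(- \frac{1}{8}\right) \left(-83\right) = \frac{83}{8} \approx 10.375$)
$77 + \left(4 + 0\right)^{2} B = 77 + \left(4 + 0\right)^{2} \cdot \frac{83}{8} = 77 + 4^{2} \cdot \frac{83}{8} = 77 + 16 \cdot \frac{83}{8} = 77 + 166 = 243$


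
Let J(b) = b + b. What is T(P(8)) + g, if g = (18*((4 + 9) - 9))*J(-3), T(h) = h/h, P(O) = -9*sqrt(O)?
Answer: -431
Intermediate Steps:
J(b) = 2*b
T(h) = 1
g = -432 (g = (18*((4 + 9) - 9))*(2*(-3)) = (18*(13 - 9))*(-6) = (18*4)*(-6) = 72*(-6) = -432)
T(P(8)) + g = 1 - 432 = -431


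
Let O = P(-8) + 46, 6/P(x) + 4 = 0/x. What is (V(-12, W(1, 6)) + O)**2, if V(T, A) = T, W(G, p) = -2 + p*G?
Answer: 4225/4 ≈ 1056.3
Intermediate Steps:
W(G, p) = -2 + G*p
P(x) = -3/2 (P(x) = 6/(-4 + 0/x) = 6/(-4 + 0) = 6/(-4) = 6*(-1/4) = -3/2)
O = 89/2 (O = -3/2 + 46 = 89/2 ≈ 44.500)
(V(-12, W(1, 6)) + O)**2 = (-12 + 89/2)**2 = (65/2)**2 = 4225/4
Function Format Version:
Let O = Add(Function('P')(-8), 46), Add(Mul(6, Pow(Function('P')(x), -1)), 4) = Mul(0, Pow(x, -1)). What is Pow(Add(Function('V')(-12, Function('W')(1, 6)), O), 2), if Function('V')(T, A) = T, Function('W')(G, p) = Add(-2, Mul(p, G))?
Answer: Rational(4225, 4) ≈ 1056.3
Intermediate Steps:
Function('W')(G, p) = Add(-2, Mul(G, p))
Function('P')(x) = Rational(-3, 2) (Function('P')(x) = Mul(6, Pow(Add(-4, Mul(0, Pow(x, -1))), -1)) = Mul(6, Pow(Add(-4, 0), -1)) = Mul(6, Pow(-4, -1)) = Mul(6, Rational(-1, 4)) = Rational(-3, 2))
O = Rational(89, 2) (O = Add(Rational(-3, 2), 46) = Rational(89, 2) ≈ 44.500)
Pow(Add(Function('V')(-12, Function('W')(1, 6)), O), 2) = Pow(Add(-12, Rational(89, 2)), 2) = Pow(Rational(65, 2), 2) = Rational(4225, 4)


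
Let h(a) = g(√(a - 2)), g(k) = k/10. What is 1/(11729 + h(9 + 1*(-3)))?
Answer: 5/58646 ≈ 8.5257e-5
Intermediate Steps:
g(k) = k/10 (g(k) = k*(⅒) = k/10)
h(a) = √(-2 + a)/10 (h(a) = √(a - 2)/10 = √(-2 + a)/10)
1/(11729 + h(9 + 1*(-3))) = 1/(11729 + √(-2 + (9 + 1*(-3)))/10) = 1/(11729 + √(-2 + (9 - 3))/10) = 1/(11729 + √(-2 + 6)/10) = 1/(11729 + √4/10) = 1/(11729 + (⅒)*2) = 1/(11729 + ⅕) = 1/(58646/5) = 5/58646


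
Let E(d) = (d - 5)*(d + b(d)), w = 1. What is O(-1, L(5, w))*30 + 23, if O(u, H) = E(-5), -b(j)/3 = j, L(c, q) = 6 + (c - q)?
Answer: -2977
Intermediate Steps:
L(c, q) = 6 + c - q
b(j) = -3*j
E(d) = -2*d*(-5 + d) (E(d) = (d - 5)*(d - 3*d) = (-5 + d)*(-2*d) = -2*d*(-5 + d))
O(u, H) = -100 (O(u, H) = 2*(-5)*(5 - 1*(-5)) = 2*(-5)*(5 + 5) = 2*(-5)*10 = -100)
O(-1, L(5, w))*30 + 23 = -100*30 + 23 = -3000 + 23 = -2977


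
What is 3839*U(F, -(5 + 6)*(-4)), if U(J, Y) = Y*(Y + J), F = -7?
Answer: 6249892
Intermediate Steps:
U(J, Y) = Y*(J + Y)
3839*U(F, -(5 + 6)*(-4)) = 3839*((-(5 + 6)*(-4))*(-7 - (5 + 6)*(-4))) = 3839*((-11*(-4))*(-7 - 11*(-4))) = 3839*((-1*(-44))*(-7 - 1*(-44))) = 3839*(44*(-7 + 44)) = 3839*(44*37) = 3839*1628 = 6249892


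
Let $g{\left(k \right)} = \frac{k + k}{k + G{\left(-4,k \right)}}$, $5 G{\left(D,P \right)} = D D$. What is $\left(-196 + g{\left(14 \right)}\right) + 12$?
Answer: $- \frac{7842}{43} \approx -182.37$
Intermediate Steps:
$G{\left(D,P \right)} = \frac{D^{2}}{5}$ ($G{\left(D,P \right)} = \frac{D D}{5} = \frac{D^{2}}{5}$)
$g{\left(k \right)} = \frac{2 k}{\frac{16}{5} + k}$ ($g{\left(k \right)} = \frac{k + k}{k + \frac{\left(-4\right)^{2}}{5}} = \frac{2 k}{k + \frac{1}{5} \cdot 16} = \frac{2 k}{k + \frac{16}{5}} = \frac{2 k}{\frac{16}{5} + k}$)
$\left(-196 + g{\left(14 \right)}\right) + 12 = \left(-196 + 10 \cdot 14 \frac{1}{16 + 5 \cdot 14}\right) + 12 = \left(-196 + 10 \cdot 14 \frac{1}{16 + 70}\right) + 12 = \left(-196 + 10 \cdot 14 \cdot \frac{1}{86}\right) + 12 = \left(-196 + \frac{70}{43}\right) + 12 = - \frac{8358}{43} + 12 = - \frac{7842}{43}$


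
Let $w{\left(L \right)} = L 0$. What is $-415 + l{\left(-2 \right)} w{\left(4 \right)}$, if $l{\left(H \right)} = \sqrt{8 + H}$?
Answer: $-415$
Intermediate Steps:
$w{\left(L \right)} = 0$
$-415 + l{\left(-2 \right)} w{\left(4 \right)} = -415 + \sqrt{8 - 2} \cdot 0 = -415 + \sqrt{6} \cdot 0 = -415 + 0 = -415$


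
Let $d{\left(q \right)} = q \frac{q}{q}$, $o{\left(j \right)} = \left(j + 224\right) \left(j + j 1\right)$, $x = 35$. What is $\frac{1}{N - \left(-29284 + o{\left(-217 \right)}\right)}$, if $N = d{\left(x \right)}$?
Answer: $\frac{1}{32357} \approx 3.0905 \cdot 10^{-5}$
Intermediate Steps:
$o{\left(j \right)} = 2 j \left(224 + j\right)$ ($o{\left(j \right)} = \left(224 + j\right) \left(j + j\right) = \left(224 + j\right) 2 j = 2 j \left(224 + j\right)$)
$d{\left(q \right)} = q$ ($d{\left(q \right)} = q 1 = q$)
$N = 35$
$\frac{1}{N - \left(-29284 + o{\left(-217 \right)}\right)} = \frac{1}{35 + \left(29284 - 2 \left(-217\right) \left(224 - 217\right)\right)} = \frac{1}{35 + \left(29284 - 2 \left(-217\right) 7\right)} = \frac{1}{35 + \left(29284 - -3038\right)} = \frac{1}{35 + \left(29284 + 3038\right)} = \frac{1}{35 + 32322} = \frac{1}{32357}$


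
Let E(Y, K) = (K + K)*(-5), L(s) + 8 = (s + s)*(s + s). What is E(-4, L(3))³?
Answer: -21952000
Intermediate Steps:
L(s) = -8 + 4*s² (L(s) = -8 + (s + s)*(s + s) = -8 + (2*s)*(2*s) = -8 + 4*s²)
E(Y, K) = -10*K (E(Y, K) = (2*K)*(-5) = -10*K)
E(-4, L(3))³ = (-10*(-8 + 4*3²))³ = (-10*(-8 + 4*9))³ = (-10*(-8 + 36))³ = (-10*28)³ = (-280)³ = -21952000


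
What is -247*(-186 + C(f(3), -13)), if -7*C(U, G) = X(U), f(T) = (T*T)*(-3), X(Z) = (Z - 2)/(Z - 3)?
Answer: 9654983/210 ≈ 45976.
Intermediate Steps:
X(Z) = (-2 + Z)/(-3 + Z)
f(T) = -3*T² (f(T) = T²*(-3) = -3*T²)
C(U, G) = -(-2 + U)/(7*(-3 + U))
-247*(-186 + C(f(3), -13)) = -247*(-186 + (2 - (-3)*3²)/(7*(-3 - 3*3²))) = -247*(-186 + (2 - (-3)*9)/(7*(-3 - 3*9))) = -247*(-186 + (2 - 1*(-27))/(7*(-3 - 27))) = -247*(-186 + (⅐)*(2 + 27)/(-30)) = -247*(-186 + (⅐)*(-1/30)*29) = -247*(-186 - 29/210) = -247*(-39089/210) = 9654983/210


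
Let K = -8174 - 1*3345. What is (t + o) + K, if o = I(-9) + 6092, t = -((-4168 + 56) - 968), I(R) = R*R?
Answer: -266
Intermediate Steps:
I(R) = R²
t = 5080 (t = -(-4112 - 968) = -1*(-5080) = 5080)
K = -11519 (K = -8174 - 3345 = -11519)
o = 6173 (o = (-9)² + 6092 = 81 + 6092 = 6173)
(t + o) + K = (5080 + 6173) - 11519 = 11253 - 11519 = -266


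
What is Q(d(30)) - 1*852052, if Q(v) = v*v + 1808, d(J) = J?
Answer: -849344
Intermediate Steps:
Q(v) = 1808 + v² (Q(v) = v² + 1808 = 1808 + v²)
Q(d(30)) - 1*852052 = (1808 + 30²) - 1*852052 = (1808 + 900) - 852052 = 2708 - 852052 = -849344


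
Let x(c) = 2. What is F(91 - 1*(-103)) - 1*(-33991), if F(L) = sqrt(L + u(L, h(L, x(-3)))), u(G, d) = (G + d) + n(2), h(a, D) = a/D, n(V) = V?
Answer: 33991 + sqrt(487) ≈ 34013.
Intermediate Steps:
u(G, d) = 2 + G + d (u(G, d) = (G + d) + 2 = 2 + G + d)
F(L) = sqrt(2 + 5*L/2) (F(L) = sqrt(L + (2 + L + L/2)) = sqrt(L + (2 + 3*L/2)) = sqrt(2 + 5*L/2))
F(91 - 1*(-103)) - 1*(-33991) = sqrt(8 + 10*(91 - 1*(-103)))/2 - 1*(-33991) = sqrt(8 + 10*(91 + 103))/2 + 33991 = sqrt(8 + 10*194)/2 + 33991 = sqrt(8 + 1940)/2 + 33991 = sqrt(1948)/2 + 33991 = (2*sqrt(487))/2 + 33991 = sqrt(487) + 33991 = 33991 + sqrt(487)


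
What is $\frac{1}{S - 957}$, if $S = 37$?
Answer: $- \frac{1}{920} \approx -0.001087$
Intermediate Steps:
$\frac{1}{S - 957} = \frac{1}{37 - 957} = \frac{1}{-920} = - \frac{1}{920}$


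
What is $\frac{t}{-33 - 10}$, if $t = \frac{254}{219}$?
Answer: $- \frac{254}{9417} \approx -0.026973$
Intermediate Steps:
$t = \frac{254}{219}$ ($t = 254 \cdot \frac{1}{219} = \frac{254}{219} \approx 1.1598$)
$\frac{t}{-33 - 10} = \frac{254}{219 \left(-33 - 10\right)} = \frac{254}{219 \left(-43\right)} = \frac{254}{219} \left(- \frac{1}{43}\right) = - \frac{254}{9417}$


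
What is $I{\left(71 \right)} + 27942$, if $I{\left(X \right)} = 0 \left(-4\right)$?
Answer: $27942$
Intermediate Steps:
$I{\left(X \right)} = 0$
$I{\left(71 \right)} + 27942 = 0 + 27942 = 27942$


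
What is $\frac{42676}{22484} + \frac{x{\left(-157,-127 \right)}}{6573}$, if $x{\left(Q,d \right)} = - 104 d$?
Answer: $\frac{20624215}{5278119} \approx 3.9075$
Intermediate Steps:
$\frac{42676}{22484} + \frac{x{\left(-157,-127 \right)}}{6573} = \frac{42676}{22484} + \frac{\left(-104\right) \left(-127\right)}{6573} = 42676 \cdot \frac{1}{22484} + 13208 \cdot \frac{1}{6573} = \frac{10669}{5621} + \frac{13208}{6573} = \frac{20624215}{5278119}$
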